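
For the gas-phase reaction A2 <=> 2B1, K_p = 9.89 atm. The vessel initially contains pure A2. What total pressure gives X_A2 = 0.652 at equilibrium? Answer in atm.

P = 3.34 atm

Let X = conversion of A2 (basis 1 mol A2); extent of reaction ξ = X.
Species balance: n_A2 = 1 − X; n_B1 = 2X.
Total moles n_T = 1 + X.
K_p = p_B1^2 / (p_A2) with p_i = (n_i/n_T)·P.
At X = 0.652: the mole-fraction product g(X) = Π y_i^ν_i = 2.958. Since K_p = g(X)·P^{1}, P = (K_p/g)^(1/1) = (9.89/2.958)^(1/1) = 3.34 atm.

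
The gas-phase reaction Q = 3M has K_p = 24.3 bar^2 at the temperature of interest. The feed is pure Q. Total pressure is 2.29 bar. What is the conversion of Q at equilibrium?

Take 1 mol Q as basis and let X be its fractional conversion, so ξ = X.
At extent ξ: n_Q = 1 − X; n_M = 3X.
n_T = Σnᵢ = 1 + 2X.
With p_i = (n_i/n_T)P, K_p = p_M^3 / (p_Q).
Substituting and setting equal to 24.3 bar^2 gives a polynomial in X; the root in (0,1) is X = 0.675.

X = 0.675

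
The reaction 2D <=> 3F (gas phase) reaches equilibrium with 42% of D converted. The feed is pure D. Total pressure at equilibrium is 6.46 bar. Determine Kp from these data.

Basis: 1 mol D initially; let X = conversion of D. Extent ξ = 0.5X.
Mole table: n_D = 1 − X; n_F = 1.5X.
Total moles n_T = 1 + 0.5X.
At X = 0.42: n_D = 0.58, n_F = 0.63, n_T = 1.21.
p_i = (n_i/n_T)·P. Kp = p_F^3 / (p_D^2) = 3.97 bar.

Kp = 3.97 bar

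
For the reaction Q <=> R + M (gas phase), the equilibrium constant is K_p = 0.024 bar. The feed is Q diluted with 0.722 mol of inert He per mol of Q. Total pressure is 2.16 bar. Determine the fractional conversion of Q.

Take 1 mol Q as basis and let X be its fractional conversion, so ξ = X.
Moles: n_Q = 1 − X; n_R = X; n_M = X; n_I = 0.722 (inert).
n_T = Σnᵢ = 1.72 + X.
y_i = n_i/n_T, p_i = y_i·P. K_p = p_R p_M / (p_Q).
Equating to 0.024 bar and solving on 0 < X < 1: X = 0.134.

X = 0.134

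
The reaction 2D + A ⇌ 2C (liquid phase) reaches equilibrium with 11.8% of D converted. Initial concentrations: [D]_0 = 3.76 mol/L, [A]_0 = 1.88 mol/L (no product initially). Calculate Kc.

Let X = conversion of D.
Concentrations: [D] = 3.76 − 3.76X; [A] = 1.88 − 1.88X; [C] = 3.76X.
At X = 0.118: [D] = 3.32, [A] = 1.66, [C] = 0.444.
Kc = [C]^2 / ([D]^2 [A]) = 0.0108 L/mol.

Kc = 0.0108 L/mol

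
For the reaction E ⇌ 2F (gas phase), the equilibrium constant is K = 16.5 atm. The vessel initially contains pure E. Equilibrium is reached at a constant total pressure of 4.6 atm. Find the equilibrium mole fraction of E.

Take 1 mol E as basis and let X be its fractional conversion, so ξ = X.
Moles: n_E = 1 − X; n_F = 2X.
Summing: n_T = 1 + X.
With p_i = (n_i/n_T)P, K = p_F^2 / (p_E).
Setting this equal to 16.5 atm and taking the physical root (0 < X < 1) gives X = 0.688.
Then n_E = 0.312, n_T = 1.69, so y_E = 0.185.

y_E = 0.185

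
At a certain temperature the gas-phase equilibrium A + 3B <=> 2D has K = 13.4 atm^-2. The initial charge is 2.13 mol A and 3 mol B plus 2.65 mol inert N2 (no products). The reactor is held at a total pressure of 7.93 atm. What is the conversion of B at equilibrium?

Take 3 mol B as basis and let X be its fractional conversion, so ξ = X.
At extent ξ: n_A = 2.13 − X; n_B = 3 − 3X; n_D = 2X; n_I = 2.65 (inert).
Total moles n_T = 7.78 − 2X.
Mole fractions y_i = n_i/n_T; K = p_D^2 / (p_A p_B^3) with p_i = y_i·P.
Setting this equal to 13.4 atm^-2 and taking the physical root (0 < X < 1) gives X = 0.846.

X = 0.846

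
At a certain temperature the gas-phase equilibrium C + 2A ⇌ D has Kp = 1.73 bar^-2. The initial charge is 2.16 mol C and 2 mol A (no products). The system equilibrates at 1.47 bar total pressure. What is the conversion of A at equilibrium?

Basis: 2 mol A initially; let X = conversion of A. Extent ξ = X.
Moles: n_C = 2.16 − X; n_A = 2 − 2X; n_D = X.
Total moles n_T = 4.16 − 2X.
Mole fractions y_i = n_i/n_T; Kp = p_D / (p_C p_A^2) with p_i = y_i·P.
Equating to 1.73 bar^-2 and solving on 0 < X < 1: X = 0.540.

X = 0.540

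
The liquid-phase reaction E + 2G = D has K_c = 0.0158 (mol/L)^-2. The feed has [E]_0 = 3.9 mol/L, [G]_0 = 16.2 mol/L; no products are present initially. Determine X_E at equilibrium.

X = 0.659

Let X = conversion of E; extent ξ = 3.9·X mol/L.
Concentrations: [E] = 3.9 − 3.9X; [G] = 16.2 − 7.8X; [D] = 3.9X.
K_c = [D] / ([E] [G]^2).
Setting equal to 0.0158 and solving for X on (0,1) gives X = 0.659.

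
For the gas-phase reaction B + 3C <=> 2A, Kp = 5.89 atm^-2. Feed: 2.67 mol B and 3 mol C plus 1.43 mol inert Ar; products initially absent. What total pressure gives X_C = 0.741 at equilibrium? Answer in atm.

P = 3.61 atm

Let X = conversion of C (basis 3 mol C); extent of reaction ξ = X.
At extent ξ: n_B = 2.67 − X; n_C = 3 − 3X; n_A = 2X; n_I = 1.43 (inert).
Total moles n_T = 7.1 − 2X.
Kp = p_A^2 / (p_B p_C^3) with p_i = (n_i/n_T)·P.
At X = 0.741: the mole-fraction product g(X) = Π y_i^ν_i = 76.61. Since Kp = g(X)·P^{-2}, P = (g/Kp)^(1/2) = (76.61/5.89)^(1/2) = 3.61 atm.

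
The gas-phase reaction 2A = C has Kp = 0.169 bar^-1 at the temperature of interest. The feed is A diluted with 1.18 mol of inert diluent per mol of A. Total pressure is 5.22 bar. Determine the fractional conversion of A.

Let X = conversion of A (basis 1 mol A); extent of reaction ξ = 0.5X.
Moles: n_A = 1 − X; n_C = 0.5X; n_I = 1.18 (inert).
Total moles n_T = 2.18 − 0.5X.
Mole fractions y_i = n_i/n_T; Kp = p_C / (p_A^2) with p_i = y_i·P.
Substituting and setting equal to 0.169 bar^-1 gives a polynomial in X; the root in (0,1) is X = 0.361.

X = 0.361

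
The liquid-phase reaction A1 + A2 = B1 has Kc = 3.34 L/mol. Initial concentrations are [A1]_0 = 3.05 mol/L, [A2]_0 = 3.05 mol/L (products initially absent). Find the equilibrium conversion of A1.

Let X = conversion of A1; extent ξ = 3.05·X mol/L.
Concentrations: [A1] = 3.05 − 3.05X; [A2] = 3.05 − 3.05X; [B1] = 3.05X.
Kc = [B1] / ([A1] [A2]).
This equals 3.34 at X = 0.732 (the root in 0 < X < 1).

X = 0.732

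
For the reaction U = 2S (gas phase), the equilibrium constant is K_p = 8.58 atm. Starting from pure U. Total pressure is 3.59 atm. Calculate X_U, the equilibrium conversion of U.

Basis: 1 mol U initially; let X = conversion of U. Extent ξ = X.
Mole table: n_U = 1 − X; n_S = 2X.
Summing: n_T = 1 + X.
Mole fractions y_i = n_i/n_T; K_p = p_S^2 / (p_U) with p_i = y_i·P.
This yields a degree-2 equation in X; solving on (0,1), X = 0.612.

X = 0.612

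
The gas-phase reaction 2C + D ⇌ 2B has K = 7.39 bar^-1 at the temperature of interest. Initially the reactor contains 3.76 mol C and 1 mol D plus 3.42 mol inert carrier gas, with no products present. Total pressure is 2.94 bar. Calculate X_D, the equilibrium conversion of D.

X = 0.808

Basis: 1 mol D initially; let X = conversion of D. Extent ξ = X.
Mole table: n_C = 3.76 − 2X; n_D = 1 − X; n_B = 2X; n_I = 3.42 (inert).
Summing: n_T = 8.18 − X.
With p_i = (n_i/n_T)P, K = p_B^2 / (p_C^2 p_D).
Setting this equal to 7.39 bar^-1 and taking the physical root (0 < X < 1) gives X = 0.808.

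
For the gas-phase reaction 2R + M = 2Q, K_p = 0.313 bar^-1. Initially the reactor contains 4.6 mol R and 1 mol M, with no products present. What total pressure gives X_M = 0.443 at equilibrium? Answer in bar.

P = 1.68 bar

Let X = conversion of M (basis 1 mol M); extent of reaction ξ = X.
Species balance: n_R = 4.6 − 2X; n_M = 1 − X; n_Q = 2X.
Summing: n_T = 5.6 − X.
K_p = p_Q^2 / (p_R^2 p_M) with p_i = (n_i/n_T)·P.
At X = 0.443: the mole-fraction product g(X) = Π y_i^ν_i = 0.5269. Since K_p = g(X)·P^{-1}, P = (g/K_p)^(1/1) = (0.5269/0.313)^(1/1) = 1.68 bar.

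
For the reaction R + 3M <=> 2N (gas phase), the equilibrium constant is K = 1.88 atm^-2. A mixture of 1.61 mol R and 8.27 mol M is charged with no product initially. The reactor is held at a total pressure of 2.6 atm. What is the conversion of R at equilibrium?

Basis: 1.61 mol R initially; let X = conversion of R. Extent ξ = 1.61X.
Moles: n_R = 1.61 − 1.61X; n_M = 8.27 − 4.83X; n_N = 3.22X.
n_T = Σnᵢ = 9.88 − 3.22X.
With p_i = (n_i/n_T)P, K = p_N^2 / (p_R p_M^3).
Substituting and setting equal to 1.88 atm^-2 gives a polynomial in X; the root in (0,1) is X = 0.799.

X = 0.799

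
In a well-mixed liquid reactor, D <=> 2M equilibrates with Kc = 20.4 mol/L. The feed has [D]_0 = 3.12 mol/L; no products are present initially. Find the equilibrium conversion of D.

X = 0.700

Let X = conversion of D; extent ξ = 3.12·X mol/L.
Concentrations: [D] = 3.12 − 3.12X; [M] = 6.24X.
Kc = [M]^2 / ([D]).
Equating to 20.4 mol/L: the physical root is X = 0.700.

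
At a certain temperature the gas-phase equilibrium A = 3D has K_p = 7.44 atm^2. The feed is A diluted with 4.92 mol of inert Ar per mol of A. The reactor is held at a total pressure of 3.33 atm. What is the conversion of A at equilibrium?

Let X = conversion of A (basis 1 mol A); extent of reaction ξ = X.
Mole table: n_A = 1 − X; n_D = 3X; n_I = 4.92 (inert).
Summing: n_T = 5.92 + 2X.
With p_i = (n_i/n_T)P, K_p = p_D^3 / (p_A).
Substituting and setting equal to 7.44 atm^2 gives a polynomial in X; the root in (0,1) is X = 0.721.

X = 0.721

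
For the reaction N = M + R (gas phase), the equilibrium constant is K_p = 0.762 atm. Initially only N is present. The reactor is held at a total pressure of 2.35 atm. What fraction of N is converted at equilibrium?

X = 0.495

Let X = conversion of N (basis 1 mol N); extent of reaction ξ = X.
Species balance: n_N = 1 − X; n_M = X; n_R = X.
Summing: n_T = 1 + X.
With p_i = (n_i/n_T)P, K_p = p_M p_R / (p_N).
This yields a degree-2 equation in X; solving on (0,1), X = 0.495.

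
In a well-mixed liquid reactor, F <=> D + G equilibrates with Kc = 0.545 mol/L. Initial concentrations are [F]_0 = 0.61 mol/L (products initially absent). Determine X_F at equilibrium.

X = 0.599

Let X = conversion of F; extent ξ = 0.61·X mol/L.
Concentrations: [F] = 0.61 − 0.61X; [D] = 0.61X; [G] = 0.61X.
Kc = [D] [G] / ([F]).
Setting equal to 0.545 and solving for X on (0,1) gives X = 0.599.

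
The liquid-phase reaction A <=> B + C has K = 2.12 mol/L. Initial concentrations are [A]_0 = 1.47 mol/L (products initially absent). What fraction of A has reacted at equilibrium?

Let X = conversion of A; extent ξ = 1.47·X mol/L.
Concentrations: [A] = 1.47 − 1.47X; [B] = 1.47X; [C] = 1.47X.
K = [B] [C] / ([A]).
Setting equal to 2.12 and solving for X on (0,1) gives X = 0.680.

X = 0.680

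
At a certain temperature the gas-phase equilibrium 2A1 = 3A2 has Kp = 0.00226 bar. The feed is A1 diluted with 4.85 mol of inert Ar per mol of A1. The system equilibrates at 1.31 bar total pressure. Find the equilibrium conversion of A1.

X = 0.132

Basis: 1 mol A1 initially; let X = conversion of A1. Extent ξ = 0.5X.
Moles: n_A1 = 1 − X; n_A2 = 1.5X; n_I = 4.85 (inert).
n_T = Σnᵢ = 5.85 + 0.5X.
y_i = n_i/n_T, p_i = y_i·P. Kp = p_A2^3 / (p_A1^2).
Setting this equal to 0.00226 bar and taking the physical root (0 < X < 1) gives X = 0.132.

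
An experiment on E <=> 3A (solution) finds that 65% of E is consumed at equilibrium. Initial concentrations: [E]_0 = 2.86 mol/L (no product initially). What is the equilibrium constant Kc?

Let X = conversion of E.
Concentrations: [E] = 2.86 − 2.86X; [A] = 8.58X.
At X = 0.65: [E] = 1, [A] = 5.58.
Kc = [A]^3 / ([E]) = 173 (mol/L)^2.

Kc = 173 (mol/L)^2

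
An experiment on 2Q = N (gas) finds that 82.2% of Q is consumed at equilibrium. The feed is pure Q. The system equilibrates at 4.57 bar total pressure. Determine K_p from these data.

Basis: 1 mol Q initially; let X = conversion of Q. Extent ξ = 0.5X.
At extent ξ: n_Q = 1 − X; n_N = 0.5X.
Total moles n_T = 1 − 0.5X.
At X = 0.822: n_Q = 0.178, n_N = 0.411, n_T = 0.589.
p_i = (n_i/n_T)·P. K_p = p_N / (p_Q^2) = 1.67 bar^-1.

K_p = 1.67 bar^-1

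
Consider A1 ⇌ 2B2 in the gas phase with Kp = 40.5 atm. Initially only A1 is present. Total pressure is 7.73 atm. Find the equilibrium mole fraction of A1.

Basis: 1 mol A1 initially; let X = conversion of A1. Extent ξ = X.
At extent ξ: n_A1 = 1 − X; n_B2 = 2X.
n_T = Σnᵢ = 1 + X.
With p_i = (n_i/n_T)P, Kp = p_B2^2 / (p_A1).
This yields a degree-2 equation in X; solving on (0,1), X = 0.753.
Then n_A1 = 0.247, n_T = 1.75, so y_A1 = 0.141.

y_A1 = 0.141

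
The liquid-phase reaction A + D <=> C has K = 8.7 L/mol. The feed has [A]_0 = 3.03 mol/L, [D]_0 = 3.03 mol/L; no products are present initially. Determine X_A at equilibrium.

X = 0.823

Let X = conversion of A; extent ξ = 3.03·X mol/L.
Concentrations: [A] = 3.03 − 3.03X; [D] = 3.03 − 3.03X; [C] = 3.03X.
K = [C] / ([A] [D]).
Solving K = 8.7 for X ∈ (0,1): X = 0.823.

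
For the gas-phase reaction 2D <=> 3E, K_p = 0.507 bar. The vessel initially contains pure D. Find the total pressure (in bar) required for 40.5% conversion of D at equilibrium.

P = 0.963 bar

Let X = conversion of D (basis 1 mol D); extent of reaction ξ = 0.5X.
Moles: n_D = 1 − X; n_E = 1.5X.
Total moles n_T = 1 + 0.5X.
K_p = p_E^3 / (p_D^2) with p_i = (n_i/n_T)·P.
At X = 0.405: the mole-fraction product g(X) = Π y_i^ν_i = 0.5266. Since K_p = g(X)·P^{1}, P = (K_p/g)^(1/1) = (0.507/0.5266)^(1/1) = 0.963 bar.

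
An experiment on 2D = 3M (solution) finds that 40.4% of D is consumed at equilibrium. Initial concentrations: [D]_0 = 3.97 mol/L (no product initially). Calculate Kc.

Let X = conversion of D.
Concentrations: [D] = 3.97 − 3.97X; [M] = 5.96X.
At X = 0.404: [D] = 2.37, [M] = 2.41.
Kc = [M]^3 / ([D]^2) = 2.49 mol/L.

Kc = 2.49 mol/L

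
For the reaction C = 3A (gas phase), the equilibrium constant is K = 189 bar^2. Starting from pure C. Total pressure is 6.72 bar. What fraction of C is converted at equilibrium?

X = 0.658

Basis: 1 mol C initially; let X = conversion of C. Extent ξ = X.
At extent ξ: n_C = 1 − X; n_A = 3X.
Total moles n_T = 1 + 2X.
Mole fractions y_i = n_i/n_T; K = p_A^3 / (p_C) with p_i = y_i·P.
Setting this equal to 189 bar^2 and taking the physical root (0 < X < 1) gives X = 0.658.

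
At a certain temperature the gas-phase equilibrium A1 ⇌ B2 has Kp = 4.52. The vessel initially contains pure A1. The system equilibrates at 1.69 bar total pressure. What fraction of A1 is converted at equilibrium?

X = 0.819

Basis: 1 mol A1 initially; let X = conversion of A1. Extent ξ = X.
Moles: n_A1 = 1 − X; n_B2 = X.
n_T stays at 1 (no change in mole number).
Mole fractions y_i = n_i/n_T; Kp = p_B2 / (p_A1) with p_i = y_i·P.
This yields a degree-1 equation in X; solving on (0,1), X = 0.819.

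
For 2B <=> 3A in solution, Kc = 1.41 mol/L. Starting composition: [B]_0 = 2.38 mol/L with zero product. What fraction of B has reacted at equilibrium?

Let X = conversion of B; extent ξ = 2.38X/2 mol/L.
Concentrations: [B] = 2.38 − 2.38X; [A] = 3.57X.
Kc = [A]^3 / ([B]^2).
Solving Kc = 1.41 for X ∈ (0,1): X = 0.399.

X = 0.399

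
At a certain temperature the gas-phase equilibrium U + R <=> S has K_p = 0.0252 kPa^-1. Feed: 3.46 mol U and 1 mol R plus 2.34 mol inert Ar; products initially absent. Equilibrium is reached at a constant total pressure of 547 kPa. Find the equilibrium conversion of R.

Take 1 mol R as basis and let X be its fractional conversion, so ξ = X.
Moles: n_U = 3.46 − X; n_R = 1 − X; n_S = X; n_I = 2.34 (inert).
Total moles n_T = 6.8 − X.
y_i = n_i/n_T, p_i = y_i·P. K_p = p_S / (p_U p_R).
This yields a degree-2 equation in X; solving on (0,1), X = 0.858.

X = 0.858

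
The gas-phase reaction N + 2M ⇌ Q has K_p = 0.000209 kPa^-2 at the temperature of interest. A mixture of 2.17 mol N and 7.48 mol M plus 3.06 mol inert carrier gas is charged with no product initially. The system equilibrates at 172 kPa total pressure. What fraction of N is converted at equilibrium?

X = 0.592

Basis: 2.17 mol N initially; let X = conversion of N. Extent ξ = 2.17X.
Mole table: n_N = 2.17 − 2.17X; n_M = 7.48 − 4.34X; n_Q = 2.17X; n_I = 3.06 (inert).
Total moles n_T = 12.7 − 4.34X.
y_i = n_i/n_T, p_i = y_i·P. K_p = p_Q / (p_N p_M^2).
This yields a degree-3 equation in X; solving on (0,1), X = 0.592.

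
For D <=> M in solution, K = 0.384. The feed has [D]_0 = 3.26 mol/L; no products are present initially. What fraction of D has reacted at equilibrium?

X = 0.277

Let X = conversion of D; extent ξ = 3.26·X mol/L.
Concentrations: [D] = 3.26 − 3.26X; [M] = 3.26X.
K = [M] / ([D]).
Equating to 0.384: the physical root is X = 0.277.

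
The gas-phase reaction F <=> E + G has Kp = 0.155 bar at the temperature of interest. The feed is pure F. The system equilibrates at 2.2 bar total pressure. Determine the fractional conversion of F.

X = 0.257

Basis: 1 mol F initially; let X = conversion of F. Extent ξ = X.
Mole table: n_F = 1 − X; n_E = X; n_G = X.
Total moles n_T = 1 + X.
y_i = n_i/n_T, p_i = y_i·P. Kp = p_E p_G / (p_F).
Substituting and setting equal to 0.155 bar gives a polynomial in X; the root in (0,1) is X = 0.257.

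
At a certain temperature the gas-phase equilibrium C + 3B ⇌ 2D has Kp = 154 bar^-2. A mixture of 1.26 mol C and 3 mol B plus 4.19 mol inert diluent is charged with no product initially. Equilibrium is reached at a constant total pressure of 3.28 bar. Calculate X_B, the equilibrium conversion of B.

X = 0.816

Let X = conversion of B (basis 3 mol B); extent of reaction ξ = X.
At extent ξ: n_C = 1.26 − X; n_B = 3 − 3X; n_D = 2X; n_I = 4.19 (inert).
Total moles n_T = 8.45 − 2X.
y_i = n_i/n_T, p_i = y_i·P. Kp = p_D^2 / (p_C p_B^3).
This yields a degree-4 equation in X; solving on (0,1), X = 0.816.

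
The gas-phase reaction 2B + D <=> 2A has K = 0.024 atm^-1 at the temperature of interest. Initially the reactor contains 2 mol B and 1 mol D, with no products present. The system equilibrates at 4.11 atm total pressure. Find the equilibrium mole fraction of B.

y_B = 0.598

Basis: 2 mol B initially; let X = conversion of B. Extent ξ = X.
Moles: n_B = 2 − 2X; n_D = 1 − X; n_A = 2X.
Total moles n_T = 3 − X.
With p_i = (n_i/n_T)P, K = p_A^2 / (p_B^2 p_D).
Substituting and setting equal to 0.024 atm^-1 gives a polynomial in X; the root in (0,1) is X = 0.147.
Then n_B = 1.71, n_T = 2.85, so y_B = 0.598.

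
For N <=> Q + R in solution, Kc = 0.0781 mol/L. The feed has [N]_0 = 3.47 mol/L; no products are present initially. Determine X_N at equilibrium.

X = 0.139

Let X = conversion of N; extent ξ = 3.47·X mol/L.
Concentrations: [N] = 3.47 − 3.47X; [Q] = 3.47X; [R] = 3.47X.
Kc = [Q] [R] / ([N]).
This equals 0.0781 at X = 0.139 (the root in 0 < X < 1).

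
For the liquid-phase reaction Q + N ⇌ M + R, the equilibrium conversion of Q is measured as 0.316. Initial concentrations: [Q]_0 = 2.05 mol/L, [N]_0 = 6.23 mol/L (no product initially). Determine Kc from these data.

Kc = 0.0536

Let X = conversion of Q.
Concentrations: [Q] = 2.05 − 2.05X; [N] = 6.23 − 2.05X; [M] = 2.05X; [R] = 2.05X.
At X = 0.316: [Q] = 1.4, [N] = 5.58, [M] = 0.648, [R] = 0.648.
Kc = [M] [R] / ([Q] [N]) = 0.0536.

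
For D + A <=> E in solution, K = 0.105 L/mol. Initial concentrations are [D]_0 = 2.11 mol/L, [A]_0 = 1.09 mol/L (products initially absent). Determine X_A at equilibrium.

X = 0.168

Let X = conversion of A; extent ξ = 1.09·X mol/L.
Concentrations: [D] = 2.11 − 1.09X; [A] = 1.09 − 1.09X; [E] = 1.09X.
K = [E] / ([D] [A]).
This equals 0.105 at X = 0.168 (the root in 0 < X < 1).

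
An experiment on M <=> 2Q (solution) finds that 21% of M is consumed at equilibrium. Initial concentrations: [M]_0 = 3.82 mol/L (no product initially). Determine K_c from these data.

K_c = 0.853 mol/L

Let X = conversion of M.
Concentrations: [M] = 3.82 − 3.82X; [Q] = 7.64X.
At X = 0.21: [M] = 3.02, [Q] = 1.6.
K_c = [Q]^2 / ([M]) = 0.853 mol/L.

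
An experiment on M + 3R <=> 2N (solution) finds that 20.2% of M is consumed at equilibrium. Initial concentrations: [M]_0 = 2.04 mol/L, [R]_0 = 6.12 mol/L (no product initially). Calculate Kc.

Let X = conversion of M.
Concentrations: [M] = 2.04 − 2.04X; [R] = 6.12 − 6.12X; [N] = 4.08X.
At X = 0.202: [M] = 1.63, [R] = 4.88, [N] = 0.824.
Kc = [N]^2 / ([M] [R]^3) = 0.00358 (mol/L)^-2.

Kc = 0.00358 (mol/L)^-2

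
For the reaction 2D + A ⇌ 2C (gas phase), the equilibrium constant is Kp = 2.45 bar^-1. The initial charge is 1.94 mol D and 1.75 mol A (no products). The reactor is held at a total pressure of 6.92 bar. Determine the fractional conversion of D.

X = 0.710

Take 1.94 mol D as basis and let X be its fractional conversion, so ξ = 0.97X.
Species balance: n_D = 1.94 − 1.94X; n_A = 1.75 − 0.97X; n_C = 1.94X.
n_T = Σnᵢ = 3.69 − 0.97X.
With p_i = (n_i/n_T)P, Kp = p_C^2 / (p_D^2 p_A).
Equating to 2.45 bar^-1 and solving on 0 < X < 1: X = 0.710.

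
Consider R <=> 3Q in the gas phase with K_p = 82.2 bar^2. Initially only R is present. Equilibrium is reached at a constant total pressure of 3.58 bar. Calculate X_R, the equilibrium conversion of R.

Take 1 mol R as basis and let X be its fractional conversion, so ξ = X.
At extent ξ: n_R = 1 − X; n_Q = 3X.
Summing: n_T = 1 + 2X.
Mole fractions y_i = n_i/n_T; K_p = p_Q^3 / (p_R) with p_i = y_i·P.
Setting this equal to 82.2 bar^2 and taking the physical root (0 < X < 1) gives X = 0.730.

X = 0.730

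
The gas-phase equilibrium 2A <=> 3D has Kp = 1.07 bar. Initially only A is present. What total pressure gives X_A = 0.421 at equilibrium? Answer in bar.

Take 1 mol A as basis and let X be its fractional conversion, so ξ = 0.5X.
Moles: n_A = 1 − X; n_D = 1.5X.
n_T = Σnᵢ = 1 + 0.5X.
Kp = p_D^3 / (p_A^2) with p_i = (n_i/n_T)·P.
At X = 0.421: the mole-fraction product g(X) = Π y_i^ν_i = 0.6206. Since Kp = g(X)·P^{1}, P = (Kp/g)^(1/1) = (1.07/0.6206)^(1/1) = 1.72 bar.

P = 1.72 bar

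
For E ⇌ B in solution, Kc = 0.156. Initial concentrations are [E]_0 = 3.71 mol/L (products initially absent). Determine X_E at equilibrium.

X = 0.135

Let X = conversion of E; extent ξ = 3.71·X mol/L.
Concentrations: [E] = 3.71 − 3.71X; [B] = 3.71X.
Kc = [B] / ([E]).
Solving Kc = 0.156 for X ∈ (0,1): X = 0.135.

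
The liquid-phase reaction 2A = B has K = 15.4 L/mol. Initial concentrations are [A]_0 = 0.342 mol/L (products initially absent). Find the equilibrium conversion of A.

Let X = conversion of A; extent ξ = 0.342X/2 mol/L.
Concentrations: [A] = 0.342 − 0.342X; [B] = 0.171X.
K = [B] / ([A]^2).
Setting equal to 15.4 and solving for X on (0,1) gives X = 0.736.

X = 0.736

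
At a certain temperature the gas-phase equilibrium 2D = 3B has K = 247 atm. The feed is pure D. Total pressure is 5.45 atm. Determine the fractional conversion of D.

X = 0.827

Basis: 1 mol D initially; let X = conversion of D. Extent ξ = 0.5X.
Mole table: n_D = 1 − X; n_B = 1.5X.
Total moles n_T = 1 + 0.5X.
y_i = n_i/n_T, p_i = y_i·P. K = p_B^3 / (p_D^2).
Substituting and setting equal to 247 atm gives a polynomial in X; the root in (0,1) is X = 0.827.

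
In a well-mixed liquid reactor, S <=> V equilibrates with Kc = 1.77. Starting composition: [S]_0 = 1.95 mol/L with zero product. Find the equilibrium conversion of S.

X = 0.639

Let X = conversion of S; extent ξ = 1.95·X mol/L.
Concentrations: [S] = 1.95 − 1.95X; [V] = 1.95X.
Kc = [V] / ([S]).
Setting equal to 1.77 and solving for X on (0,1) gives X = 0.639.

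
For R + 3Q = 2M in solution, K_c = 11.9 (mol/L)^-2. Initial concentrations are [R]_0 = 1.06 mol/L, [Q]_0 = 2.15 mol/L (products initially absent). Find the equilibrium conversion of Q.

X = 0.739

Let X = conversion of Q; extent ξ = 2.15X/3 mol/L.
Concentrations: [R] = 1.06 − 0.717X; [Q] = 2.15 − 2.15X; [M] = 1.43X.
K_c = [M]^2 / ([R] [Q]^3).
Solving K_c = 11.9 for X ∈ (0,1): X = 0.739.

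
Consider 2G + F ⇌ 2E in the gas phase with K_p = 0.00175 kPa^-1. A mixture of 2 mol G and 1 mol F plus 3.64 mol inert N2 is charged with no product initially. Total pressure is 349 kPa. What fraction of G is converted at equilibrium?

X = 0.215

Basis: 2 mol G initially; let X = conversion of G. Extent ξ = X.
Moles: n_G = 2 − 2X; n_F = 1 − X; n_E = 2X; n_I = 3.64 (inert).
n_T = Σnᵢ = 6.64 − X.
With p_i = (n_i/n_T)P, K_p = p_E^2 / (p_G^2 p_F).
Equating to 0.00175 kPa^-1 and solving on 0 < X < 1: X = 0.215.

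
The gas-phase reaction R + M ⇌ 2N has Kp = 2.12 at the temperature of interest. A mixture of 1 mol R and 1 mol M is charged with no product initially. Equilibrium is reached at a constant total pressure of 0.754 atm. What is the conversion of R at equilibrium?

X = 0.421

Basis: 1 mol R initially; let X = conversion of R. Extent ξ = X.
At extent ξ: n_R = 1 − X; n_M = 1 − X; n_N = 2X.
Since Δν = 0, n_T = 2 throughout.
y_i = n_i/n_T, p_i = y_i·P. Kp = p_N^2 / (p_R p_M).
This yields a degree-2 equation in X; solving on (0,1), X = 0.421.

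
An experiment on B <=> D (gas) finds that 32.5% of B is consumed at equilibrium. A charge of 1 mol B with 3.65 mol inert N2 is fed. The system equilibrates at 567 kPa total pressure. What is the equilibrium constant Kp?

Kp = 0.481

Take 1 mol B as basis and let X be its fractional conversion, so ξ = X.
Moles: n_B = 1 − X; n_D = X; n_I = 3.65 (inert).
n_T stays at 4.65 (no change in mole number).
At X = 0.325: n_B = 0.675, n_D = 0.325, n_T = 4.65.
p_i = (n_i/n_T)·P. Kp = p_D / (p_B) = 0.481.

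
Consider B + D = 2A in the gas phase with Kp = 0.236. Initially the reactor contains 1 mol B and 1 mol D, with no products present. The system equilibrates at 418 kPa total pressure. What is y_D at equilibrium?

y_D = 0.402

Basis: 1 mol B initially; let X = conversion of B. Extent ξ = X.
At extent ξ: n_B = 1 − X; n_D = 1 − X; n_A = 2X.
Total moles n_T = 2 (Δν = 0, constant).
With p_i = (n_i/n_T)P, Kp = p_A^2 / (p_B p_D).
Equating to 0.236 and solving on 0 < X < 1: X = 0.195.
Then n_D = 0.805, n_T = 2, so y_D = 0.402.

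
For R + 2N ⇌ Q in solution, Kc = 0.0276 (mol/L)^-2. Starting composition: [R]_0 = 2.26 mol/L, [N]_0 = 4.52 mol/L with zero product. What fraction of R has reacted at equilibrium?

X = 0.244

Let X = conversion of R; extent ξ = 2.26·X mol/L.
Concentrations: [R] = 2.26 − 2.26X; [N] = 4.52 − 4.52X; [Q] = 2.26X.
Kc = [Q] / ([R] [N]^2).
Setting equal to 0.0276 and solving for X on (0,1) gives X = 0.244.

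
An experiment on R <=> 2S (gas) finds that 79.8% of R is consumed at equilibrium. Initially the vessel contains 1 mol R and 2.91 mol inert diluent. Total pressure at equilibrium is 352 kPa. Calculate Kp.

Take 1 mol R as basis and let X be its fractional conversion, so ξ = X.
Species balance: n_R = 1 − X; n_S = 2X; n_I = 2.91 (inert).
n_T = Σnᵢ = 3.91 + X.
At X = 0.798: n_R = 0.202, n_S = 1.6, n_T = 4.71.
p_i = (n_i/n_T)·P. Kp = p_S^2 / (p_R) = 943 kPa.

Kp = 943 kPa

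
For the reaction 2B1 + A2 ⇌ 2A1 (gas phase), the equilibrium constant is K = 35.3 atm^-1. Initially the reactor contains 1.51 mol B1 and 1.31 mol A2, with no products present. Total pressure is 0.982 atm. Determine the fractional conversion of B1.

X = 0.771

Basis: 1.51 mol B1 initially; let X = conversion of B1. Extent ξ = 0.755X.
Moles: n_B1 = 1.51 − 1.51X; n_A2 = 1.31 − 0.755X; n_A1 = 1.51X.
Summing: n_T = 2.82 − 0.755X.
With p_i = (n_i/n_T)P, K = p_A1^2 / (p_B1^2 p_A2).
Equating to 35.3 atm^-1 and solving on 0 < X < 1: X = 0.771.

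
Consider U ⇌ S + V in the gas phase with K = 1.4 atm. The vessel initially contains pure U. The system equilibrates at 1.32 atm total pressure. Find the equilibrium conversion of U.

Basis: 1 mol U initially; let X = conversion of U. Extent ξ = X.
At extent ξ: n_U = 1 − X; n_S = X; n_V = X.
n_T = Σnᵢ = 1 + X.
With p_i = (n_i/n_T)P, K = p_S p_V / (p_U).
Setting this equal to 1.4 atm and taking the physical root (0 < X < 1) gives X = 0.717.

X = 0.717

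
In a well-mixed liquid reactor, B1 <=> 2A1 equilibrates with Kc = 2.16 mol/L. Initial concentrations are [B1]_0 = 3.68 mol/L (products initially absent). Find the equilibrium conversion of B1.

Let X = conversion of B1; extent ξ = 3.68·X mol/L.
Concentrations: [B1] = 3.68 − 3.68X; [A1] = 7.36X.
Kc = [A1]^2 / ([B1]).
Setting equal to 2.16 and solving for X on (0,1) gives X = 0.317.

X = 0.317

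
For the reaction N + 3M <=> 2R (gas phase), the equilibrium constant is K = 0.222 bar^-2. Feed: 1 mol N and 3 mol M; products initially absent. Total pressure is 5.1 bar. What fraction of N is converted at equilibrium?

Let X = conversion of N (basis 1 mol N); extent of reaction ξ = X.
At extent ξ: n_N = 1 − X; n_M = 3 − 3X; n_R = 2X.
Summing: n_T = 4 − 2X.
y_i = n_i/n_T, p_i = y_i·P. K = p_R^2 / (p_N p_M^3).
Substituting and setting equal to 0.222 bar^-2 gives a polynomial in X; the root in (0,1) is X = 0.507.

X = 0.507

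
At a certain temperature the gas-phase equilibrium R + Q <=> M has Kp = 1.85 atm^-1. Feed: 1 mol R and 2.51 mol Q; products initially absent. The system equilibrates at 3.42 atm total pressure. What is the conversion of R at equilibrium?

X = 0.800

Let X = conversion of R (basis 1 mol R); extent of reaction ξ = X.
Mole table: n_R = 1 − X; n_Q = 2.51 − X; n_M = X.
n_T = Σnᵢ = 3.51 − X.
With p_i = (n_i/n_T)P, Kp = p_M / (p_R p_Q).
Equating to 1.85 atm^-1 and solving on 0 < X < 1: X = 0.800.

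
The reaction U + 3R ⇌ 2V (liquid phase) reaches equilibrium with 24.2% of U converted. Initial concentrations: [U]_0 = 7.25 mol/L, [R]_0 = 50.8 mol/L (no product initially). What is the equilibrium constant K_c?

K_c = 2.37e-05 (mol/L)^-2

Let X = conversion of U.
Concentrations: [U] = 7.25 − 7.25X; [R] = 50.8 − 21.8X; [V] = 14.5X.
At X = 0.242: [U] = 5.5, [R] = 45.5, [V] = 3.51.
K_c = [V]^2 / ([U] [R]^3) = 2.37e-05 (mol/L)^-2.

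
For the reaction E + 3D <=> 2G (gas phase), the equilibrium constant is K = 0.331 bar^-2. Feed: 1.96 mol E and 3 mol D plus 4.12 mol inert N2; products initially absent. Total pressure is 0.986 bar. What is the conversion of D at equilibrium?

Take 3 mol D as basis and let X be its fractional conversion, so ξ = X.
Species balance: n_E = 1.96 − X; n_D = 3 − 3X; n_G = 2X; n_I = 4.12 (inert).
Summing: n_T = 9.08 − 2X.
Mole fractions y_i = n_i/n_T; K = p_G^2 / (p_E p_D^3) with p_i = y_i·P.
This yields a degree-4 equation in X; solving on (0,1), X = 0.170.

X = 0.170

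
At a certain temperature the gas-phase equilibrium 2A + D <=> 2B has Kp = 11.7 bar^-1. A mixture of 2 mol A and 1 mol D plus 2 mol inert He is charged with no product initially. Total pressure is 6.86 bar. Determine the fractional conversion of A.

Take 2 mol A as basis and let X be its fractional conversion, so ξ = X.
Mole table: n_A = 2 − 2X; n_D = 1 − X; n_B = 2X; n_I = 2 (inert).
n_T = Σnᵢ = 5 − X.
Mole fractions y_i = n_i/n_T; Kp = p_B^2 / (p_A^2 p_D) with p_i = y_i·P.
Equating to 11.7 bar^-1 and solving on 0 < X < 1: X = 0.702.

X = 0.702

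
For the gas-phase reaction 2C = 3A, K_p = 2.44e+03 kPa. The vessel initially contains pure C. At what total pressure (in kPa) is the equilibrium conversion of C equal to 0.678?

Basis: 1 mol C initially; let X = conversion of C. Extent ξ = 0.5X.
Moles: n_C = 1 − X; n_A = 1.5X.
n_T = Σnᵢ = 1 + 0.5X.
K_p = p_A^3 / (p_C^2) with p_i = (n_i/n_T)·P.
At X = 0.678: the mole-fraction product g(X) = Π y_i^ν_i = 7.577. Since K_p = g(X)·P^{1}, P = (K_p/g)^(1/1) = (2.44e+03/7.577)^(1/1) = 322 kPa.

P = 322 kPa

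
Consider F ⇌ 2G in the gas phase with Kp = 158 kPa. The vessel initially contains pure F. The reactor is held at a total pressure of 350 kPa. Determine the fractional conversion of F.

X = 0.318

Take 1 mol F as basis and let X be its fractional conversion, so ξ = X.
Moles: n_F = 1 − X; n_G = 2X.
Total moles n_T = 1 + X.
With p_i = (n_i/n_T)P, Kp = p_G^2 / (p_F).
Equating to 158 kPa and solving on 0 < X < 1: X = 0.318.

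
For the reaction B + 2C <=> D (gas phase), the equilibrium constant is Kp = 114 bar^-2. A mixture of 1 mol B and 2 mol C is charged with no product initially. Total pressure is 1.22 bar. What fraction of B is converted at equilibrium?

X = 0.874

Take 1 mol B as basis and let X be its fractional conversion, so ξ = X.
Mole table: n_B = 1 − X; n_C = 2 − 2X; n_D = X.
Summing: n_T = 3 − 2X.
Mole fractions y_i = n_i/n_T; Kp = p_D / (p_B p_C^2) with p_i = y_i·P.
Setting this equal to 114 bar^-2 and taking the physical root (0 < X < 1) gives X = 0.874.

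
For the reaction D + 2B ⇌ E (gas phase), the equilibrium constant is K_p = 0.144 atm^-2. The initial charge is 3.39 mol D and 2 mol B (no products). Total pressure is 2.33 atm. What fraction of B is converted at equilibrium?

X = 0.237

Basis: 2 mol B initially; let X = conversion of B. Extent ξ = X.
Species balance: n_D = 3.39 − X; n_B = 2 − 2X; n_E = X.
n_T = Σnᵢ = 5.39 − 2X.
y_i = n_i/n_T, p_i = y_i·P. K_p = p_E / (p_D p_B^2).
Setting this equal to 0.144 atm^-2 and taking the physical root (0 < X < 1) gives X = 0.237.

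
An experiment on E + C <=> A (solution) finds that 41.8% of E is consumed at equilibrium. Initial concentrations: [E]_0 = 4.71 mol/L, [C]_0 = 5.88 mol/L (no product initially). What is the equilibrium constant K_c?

K_c = 0.184 L/mol

Let X = conversion of E.
Concentrations: [E] = 4.71 − 4.71X; [C] = 5.88 − 4.71X; [A] = 4.71X.
At X = 0.418: [E] = 2.74, [C] = 3.91, [A] = 1.97.
K_c = [A] / ([E] [C]) = 0.184 L/mol.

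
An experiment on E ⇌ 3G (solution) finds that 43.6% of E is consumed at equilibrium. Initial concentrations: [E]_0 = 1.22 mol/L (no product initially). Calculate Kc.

Kc = 5.91 (mol/L)^2

Let X = conversion of E.
Concentrations: [E] = 1.22 − 1.22X; [G] = 3.66X.
At X = 0.436: [E] = 0.688, [G] = 1.6.
Kc = [G]^3 / ([E]) = 5.91 (mol/L)^2.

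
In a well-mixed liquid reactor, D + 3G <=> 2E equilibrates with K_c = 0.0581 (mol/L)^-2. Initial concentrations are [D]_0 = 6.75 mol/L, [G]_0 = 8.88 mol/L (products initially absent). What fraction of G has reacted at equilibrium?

Let X = conversion of G; extent ξ = 8.88X/3 mol/L.
Concentrations: [D] = 6.75 − 2.96X; [G] = 8.88 − 8.88X; [E] = 5.92X.
K_c = [E]^2 / ([D] [G]^3).
Solving K_c = 0.0581 for X ∈ (0,1): X = 0.602.

X = 0.602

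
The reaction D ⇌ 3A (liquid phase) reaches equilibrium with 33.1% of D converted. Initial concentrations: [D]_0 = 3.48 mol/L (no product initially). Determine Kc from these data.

Kc = 17.7 (mol/L)^2

Let X = conversion of D.
Concentrations: [D] = 3.48 − 3.48X; [A] = 10.4X.
At X = 0.331: [D] = 2.33, [A] = 3.46.
Kc = [A]^3 / ([D]) = 17.7 (mol/L)^2.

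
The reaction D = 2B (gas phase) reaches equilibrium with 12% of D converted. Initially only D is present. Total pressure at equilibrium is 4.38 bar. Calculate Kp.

Let X = conversion of D (basis 1 mol D); extent of reaction ξ = X.
Mole table: n_D = 1 − X; n_B = 2X.
Total moles n_T = 1 + X.
At X = 0.12: n_D = 0.88, n_B = 0.24, n_T = 1.12.
p_i = (n_i/n_T)·P. Kp = p_B^2 / (p_D) = 0.256 bar.

Kp = 0.256 bar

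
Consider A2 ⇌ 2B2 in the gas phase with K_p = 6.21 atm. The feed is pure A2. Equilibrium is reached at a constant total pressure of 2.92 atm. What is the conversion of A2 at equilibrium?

X = 0.589

Basis: 1 mol A2 initially; let X = conversion of A2. Extent ξ = X.
Moles: n_A2 = 1 − X; n_B2 = 2X.
Total moles n_T = 1 + X.
With p_i = (n_i/n_T)P, K_p = p_B2^2 / (p_A2).
Substituting and setting equal to 6.21 atm gives a polynomial in X; the root in (0,1) is X = 0.589.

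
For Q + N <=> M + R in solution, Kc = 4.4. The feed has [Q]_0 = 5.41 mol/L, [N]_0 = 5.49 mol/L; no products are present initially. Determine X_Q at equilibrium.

Let X = conversion of Q; extent ξ = 5.41·X mol/L.
Concentrations: [Q] = 5.41 − 5.41X; [N] = 5.49 − 5.41X; [M] = 5.41X; [R] = 5.41X.
Kc = [M] [R] / ([Q] [N]).
Solving Kc = 4.4 for X ∈ (0,1): X = 0.682.

X = 0.682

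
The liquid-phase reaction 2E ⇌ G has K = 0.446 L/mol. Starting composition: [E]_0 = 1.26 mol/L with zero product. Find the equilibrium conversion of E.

X = 0.402

Let X = conversion of E; extent ξ = 1.26X/2 mol/L.
Concentrations: [E] = 1.26 − 1.26X; [G] = 0.63X.
K = [G] / ([E]^2).
Solving K = 0.446 for X ∈ (0,1): X = 0.402.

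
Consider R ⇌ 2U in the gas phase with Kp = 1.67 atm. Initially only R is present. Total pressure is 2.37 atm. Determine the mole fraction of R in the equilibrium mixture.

Let X = conversion of R (basis 1 mol R); extent of reaction ξ = X.
Mole table: n_R = 1 − X; n_U = 2X.
Summing: n_T = 1 + X.
y_i = n_i/n_T, p_i = y_i·P. Kp = p_U^2 / (p_R).
Substituting and setting equal to 1.67 atm gives a polynomial in X; the root in (0,1) is X = 0.387.
Then n_R = 0.613, n_T = 1.39, so y_R = 0.442.

y_R = 0.442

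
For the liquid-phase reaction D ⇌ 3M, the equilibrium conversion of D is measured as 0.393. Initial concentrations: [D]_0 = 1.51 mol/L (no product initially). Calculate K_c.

K_c = 6.16 (mol/L)^2

Let X = conversion of D.
Concentrations: [D] = 1.51 − 1.51X; [M] = 4.53X.
At X = 0.393: [D] = 0.917, [M] = 1.78.
K_c = [M]^3 / ([D]) = 6.16 (mol/L)^2.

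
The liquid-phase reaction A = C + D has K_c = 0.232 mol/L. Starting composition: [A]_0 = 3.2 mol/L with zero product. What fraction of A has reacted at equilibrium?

Let X = conversion of A; extent ξ = 3.2·X mol/L.
Concentrations: [A] = 3.2 − 3.2X; [C] = 3.2X; [D] = 3.2X.
K_c = [C] [D] / ([A]).
Solving K_c = 0.232 for X ∈ (0,1): X = 0.235.

X = 0.235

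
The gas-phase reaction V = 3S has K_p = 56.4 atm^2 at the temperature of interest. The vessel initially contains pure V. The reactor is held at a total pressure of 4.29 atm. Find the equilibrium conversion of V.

Basis: 1 mol V initially; let X = conversion of V. Extent ξ = X.
Moles: n_V = 1 − X; n_S = 3X.
Summing: n_T = 1 + 2X.
With p_i = (n_i/n_T)P, K_p = p_S^3 / (p_V).
Equating to 56.4 atm^2 and solving on 0 < X < 1: X = 0.603.

X = 0.603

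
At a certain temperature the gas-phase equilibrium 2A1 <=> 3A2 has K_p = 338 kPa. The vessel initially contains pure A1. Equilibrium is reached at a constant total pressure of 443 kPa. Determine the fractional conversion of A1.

X = 0.442

Basis: 1 mol A1 initially; let X = conversion of A1. Extent ξ = 0.5X.
At extent ξ: n_A1 = 1 − X; n_A2 = 1.5X.
Total moles n_T = 1 + 0.5X.
y_i = n_i/n_T, p_i = y_i·P. K_p = p_A2^3 / (p_A1^2).
Setting this equal to 338 kPa and taking the physical root (0 < X < 1) gives X = 0.442.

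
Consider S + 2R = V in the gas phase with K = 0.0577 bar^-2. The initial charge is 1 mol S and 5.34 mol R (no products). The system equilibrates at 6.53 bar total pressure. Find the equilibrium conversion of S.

X = 0.614

Basis: 1 mol S initially; let X = conversion of S. Extent ξ = X.
At extent ξ: n_S = 1 − X; n_R = 5.34 − 2X; n_V = X.
n_T = Σnᵢ = 6.34 − 2X.
Mole fractions y_i = n_i/n_T; K = p_V / (p_S p_R^2) with p_i = y_i·P.
Equating to 0.0577 bar^-2 and solving on 0 < X < 1: X = 0.614.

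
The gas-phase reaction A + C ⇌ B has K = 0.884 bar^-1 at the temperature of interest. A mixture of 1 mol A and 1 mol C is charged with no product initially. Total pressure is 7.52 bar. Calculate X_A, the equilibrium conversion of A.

X = 0.638

Take 1 mol A as basis and let X be its fractional conversion, so ξ = X.
Mole table: n_A = 1 − X; n_C = 1 − X; n_B = X.
Summing: n_T = 2 − X.
y_i = n_i/n_T, p_i = y_i·P. K = p_B / (p_A p_C).
Setting this equal to 0.884 bar^-1 and taking the physical root (0 < X < 1) gives X = 0.638.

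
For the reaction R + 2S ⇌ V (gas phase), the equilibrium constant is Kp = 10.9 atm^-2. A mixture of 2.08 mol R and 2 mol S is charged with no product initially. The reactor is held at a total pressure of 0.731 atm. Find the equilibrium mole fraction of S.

y_S = 0.269

Basis: 2 mol S initially; let X = conversion of S. Extent ξ = X.
Species balance: n_R = 2.08 − X; n_S = 2 − 2X; n_V = X.
Total moles n_T = 4.08 − 2X.
y_i = n_i/n_T, p_i = y_i·P. Kp = p_V / (p_R p_S^2).
This yields a degree-3 equation in X; solving on (0,1), X = 0.617.
Then n_S = 0.766, n_T = 2.85, so y_S = 0.269.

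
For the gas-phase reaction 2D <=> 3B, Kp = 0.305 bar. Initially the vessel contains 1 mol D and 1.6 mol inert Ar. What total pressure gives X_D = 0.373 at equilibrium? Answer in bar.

Basis: 1 mol D initially; let X = conversion of D. Extent ξ = 0.5X.
At extent ξ: n_D = 1 − X; n_B = 1.5X; n_I = 1.6 (inert).
n_T = Σnᵢ = 2.6 + 0.5X.
Kp = p_B^3 / (p_D^2) with p_i = (n_i/n_T)·P.
At X = 0.373: the mole-fraction product g(X) = Π y_i^ν_i = 0.1599. Since Kp = g(X)·P^{1}, P = (Kp/g)^(1/1) = (0.305/0.1599)^(1/1) = 1.91 bar.

P = 1.91 bar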